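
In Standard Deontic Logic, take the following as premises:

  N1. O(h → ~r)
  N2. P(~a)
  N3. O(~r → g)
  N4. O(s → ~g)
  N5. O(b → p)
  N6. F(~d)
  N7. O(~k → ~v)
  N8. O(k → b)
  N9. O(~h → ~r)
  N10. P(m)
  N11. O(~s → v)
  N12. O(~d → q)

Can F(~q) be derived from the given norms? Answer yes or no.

No

Premise 12 is O(~d → q), but O(~d) is not derivable from the premises, so it does not yield O(q).
No other premise forces O(q). An ideal world satisfying every premise can still have ~q true, so F(~q) is not derivable.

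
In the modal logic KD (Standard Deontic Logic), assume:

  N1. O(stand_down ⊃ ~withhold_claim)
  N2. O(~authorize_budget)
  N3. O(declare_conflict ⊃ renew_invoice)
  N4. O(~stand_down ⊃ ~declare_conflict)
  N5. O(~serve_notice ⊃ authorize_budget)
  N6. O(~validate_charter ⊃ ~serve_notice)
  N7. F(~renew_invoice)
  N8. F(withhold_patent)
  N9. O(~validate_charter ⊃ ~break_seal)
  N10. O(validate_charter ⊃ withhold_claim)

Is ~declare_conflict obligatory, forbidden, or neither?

Obligatory

Premise 2 gives O(~authorize_budget).
Premise 5 is O(~serve_notice ⊃ authorize_budget); contrapositively O(~authorize_budget ⊃ serve_notice). Since O(~authorize_budget) holds, K gives O(serve_notice).
Premise 6, O(~validate_charter ⊃ ~serve_notice), contraposes to O(serve_notice ⊃ validate_charter); with O(serve_notice) we get O(validate_charter).
Applying K to premise 10 (O(validate_charter ⊃ withhold_claim)) and O(validate_charter) yields O(withhold_claim).
Premise 1, O(stand_down ⊃ ~withhold_claim), contraposes to O(withhold_claim ⊃ ~stand_down); with O(withhold_claim) we get O(~stand_down).
With premise 4, O(~stand_down ⊃ ~declare_conflict), the K-axiom yields O(~declare_conflict).
Premises 3, 7, 8, 9 do not contribute to this derivation.
Hence ~declare_conflict is obligatory.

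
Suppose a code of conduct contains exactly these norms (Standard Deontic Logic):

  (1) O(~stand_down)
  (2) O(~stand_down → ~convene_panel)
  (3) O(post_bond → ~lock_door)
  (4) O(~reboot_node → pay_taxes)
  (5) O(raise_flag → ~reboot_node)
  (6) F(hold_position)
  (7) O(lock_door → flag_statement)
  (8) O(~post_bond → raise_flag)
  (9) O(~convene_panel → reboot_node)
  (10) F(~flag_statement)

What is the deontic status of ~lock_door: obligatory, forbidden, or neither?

Premise 1 states O(~stand_down) outright.
From O(~stand_down) and premise 2, O(~stand_down → ~convene_panel), we obtain O(~convene_panel).
With premise 9, O(~convene_panel → reboot_node), the K-axiom yields O(reboot_node).
Premise 5 is O(raise_flag → ~reboot_node); contrapositively O(reboot_node → ~raise_flag). Since O(reboot_node) holds, K gives O(~raise_flag).
The contrapositive of premise 8 (O(~post_bond → raise_flag)) is O(~raise_flag → post_bond), and O(~raise_flag) is already established, so O(post_bond).
Applying K to premise 3 (O(post_bond → ~lock_door)) and O(post_bond) yields O(~lock_door).
Premises 4, 6, 7, 10 do not contribute to this derivation.
Hence ~lock_door is obligatory.

Obligatory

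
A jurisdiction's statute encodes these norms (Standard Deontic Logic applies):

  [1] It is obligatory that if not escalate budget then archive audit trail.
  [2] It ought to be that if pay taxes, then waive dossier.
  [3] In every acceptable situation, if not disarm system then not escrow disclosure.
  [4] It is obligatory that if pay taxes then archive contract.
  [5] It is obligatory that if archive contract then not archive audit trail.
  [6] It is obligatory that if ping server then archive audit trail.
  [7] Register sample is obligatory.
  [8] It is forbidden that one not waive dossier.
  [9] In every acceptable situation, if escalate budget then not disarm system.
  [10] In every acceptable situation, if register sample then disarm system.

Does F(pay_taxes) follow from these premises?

Premise 7 states O(register_sample) outright.
Premise 10 is O(register_sample → disarm_system); since O(register_sample), deontic closure gives O(disarm_system).
The contrapositive of premise 9 (O(escalate_budget → ¬disarm_system)) is O(disarm_system → ¬escalate_budget), and O(disarm_system) is already established, so O(¬escalate_budget).
Applying K to premise 1 (O(¬escalate_budget → archive_audit_trail)) and O(¬escalate_budget) yields O(archive_audit_trail).
Premise 5 is O(archive_contract → ¬archive_audit_trail); contrapositively O(archive_audit_trail → ¬archive_contract). Since O(archive_audit_trail) holds, K gives O(¬archive_contract).
Premise 4 is O(pay_taxes → archive_contract); contrapositively O(¬archive_contract → ¬pay_taxes). Since O(¬archive_contract) holds, K gives O(¬pay_taxes).
Premises 2, 3, 6, 8 do not contribute to this derivation.
So O(¬pay_taxes) holds, i.e. F(pay_taxes). The claim follows.

Yes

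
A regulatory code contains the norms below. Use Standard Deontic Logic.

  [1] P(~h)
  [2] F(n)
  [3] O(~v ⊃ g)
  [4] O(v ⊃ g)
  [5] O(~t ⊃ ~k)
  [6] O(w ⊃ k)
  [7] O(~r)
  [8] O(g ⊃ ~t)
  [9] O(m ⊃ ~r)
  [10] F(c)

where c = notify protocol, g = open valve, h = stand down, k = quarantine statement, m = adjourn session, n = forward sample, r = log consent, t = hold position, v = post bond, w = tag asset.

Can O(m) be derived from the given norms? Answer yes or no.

Premise 9 is O(m ⊃ ~r); even if O(~r) held, inferring O(m) would be affirming the consequent — invalid.
No other premise forces O(m). An ideal world satisfying every premise can still have m false, so O(m) is not derivable.

No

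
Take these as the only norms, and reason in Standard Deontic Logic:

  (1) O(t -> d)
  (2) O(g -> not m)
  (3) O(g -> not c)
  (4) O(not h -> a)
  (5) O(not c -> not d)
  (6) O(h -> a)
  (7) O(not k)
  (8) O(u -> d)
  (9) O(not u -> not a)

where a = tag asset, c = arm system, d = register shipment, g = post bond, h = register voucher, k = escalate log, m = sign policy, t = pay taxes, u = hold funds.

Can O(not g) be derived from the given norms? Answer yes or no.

Yes

By case analysis on not h: premise 4 gives O(not h -> a) and premise 6 gives O(h -> a), so O(a) either way.
Premise 9, O(not u -> not a), contraposes to O(a -> u); with O(a) we get O(u).
Applying K to premise 8 (O(u -> d)) and O(u) yields O(d).
Premise 5 is O(not c -> not d); contrapositively O(d -> c). Since O(d) holds, K gives O(c).
Premise 3, O(g -> not c), contraposes to O(c -> not g); with O(c) we get O(not g).
Premises 1, 2, 7 do not contribute to this derivation.
So O(not g) follows.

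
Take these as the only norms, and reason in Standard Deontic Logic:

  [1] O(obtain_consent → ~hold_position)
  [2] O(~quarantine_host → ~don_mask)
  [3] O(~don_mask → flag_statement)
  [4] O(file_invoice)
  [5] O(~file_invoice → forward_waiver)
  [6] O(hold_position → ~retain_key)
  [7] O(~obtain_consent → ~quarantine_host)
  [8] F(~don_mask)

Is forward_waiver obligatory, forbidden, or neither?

Premise 5 is O(~file_invoice → forward_waiver), but O(~file_invoice) is not derivable from the premises, so it does not yield O(forward_waiver).
No premise or chain of K-axiom applications forces O(forward_waiver), and none forces O(~forward_waiver). So forward_waiver is neither obligatory nor forbidden under these norms.

Neither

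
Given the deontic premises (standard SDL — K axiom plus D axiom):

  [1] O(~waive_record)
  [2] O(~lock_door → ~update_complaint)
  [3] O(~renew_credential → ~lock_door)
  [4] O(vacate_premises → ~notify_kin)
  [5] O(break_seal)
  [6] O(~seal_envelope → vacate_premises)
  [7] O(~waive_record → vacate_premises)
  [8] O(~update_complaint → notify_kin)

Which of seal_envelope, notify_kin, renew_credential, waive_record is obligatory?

From premise 1 we have O(~waive_record).
Applying K to premise 7 (O(~waive_record → vacate_premises)) and O(~waive_record) yields O(vacate_premises).
Applying K to premise 4 (O(vacate_premises → ~notify_kin)) and O(vacate_premises) yields O(~notify_kin).
The contrapositive of premise 8 (O(~update_complaint → notify_kin)) is O(~notify_kin → update_complaint), and O(~notify_kin) is already established, so O(update_complaint).
The contrapositive of premise 2 (O(~lock_door → ~update_complaint)) is O(update_complaint → lock_door), and O(update_complaint) is already established, so O(lock_door).
The contrapositive of premise 3 (O(~renew_credential → ~lock_door)) is O(lock_door → renew_credential), and O(lock_door) is already established, so O(renew_credential).
So O(renew_credential) holds — renew_credential is obligatory. None of the other listed options is made obligatory by any chain of premises.

renew_credential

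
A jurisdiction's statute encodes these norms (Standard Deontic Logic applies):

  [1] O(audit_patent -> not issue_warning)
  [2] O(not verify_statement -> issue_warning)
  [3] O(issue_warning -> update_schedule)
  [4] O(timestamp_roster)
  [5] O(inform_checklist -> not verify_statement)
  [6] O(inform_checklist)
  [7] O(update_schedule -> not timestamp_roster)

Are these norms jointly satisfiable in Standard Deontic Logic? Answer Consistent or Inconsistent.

Inconsistent

Premise 4 states O(timestamp_roster) outright.
The contrapositive of premise 7 (O(update_schedule -> not timestamp_roster)) is O(timestamp_roster -> not update_schedule), and O(timestamp_roster) is already established, so O(not update_schedule).
Premise 3 is O(issue_warning -> update_schedule); contrapositively O(not update_schedule -> not issue_warning). Since O(not update_schedule) holds, K gives O(not issue_warning).
Premise 2, O(not verify_statement -> issue_warning), contraposes to O(not issue_warning -> verify_statement); with O(not issue_warning) we get O(verify_statement).
Premise 5 is O(inform_checklist -> not verify_statement); contrapositively O(verify_statement -> not inform_checklist). Since O(verify_statement) holds, K gives O(not inform_checklist).
But premise 6 directly asserts O(inform_checklist).
We now have both O(not inform_checklist) and O(inform_checklist) — inform_checklist is simultaneously obligatory and forbidden, violating the D-axiom.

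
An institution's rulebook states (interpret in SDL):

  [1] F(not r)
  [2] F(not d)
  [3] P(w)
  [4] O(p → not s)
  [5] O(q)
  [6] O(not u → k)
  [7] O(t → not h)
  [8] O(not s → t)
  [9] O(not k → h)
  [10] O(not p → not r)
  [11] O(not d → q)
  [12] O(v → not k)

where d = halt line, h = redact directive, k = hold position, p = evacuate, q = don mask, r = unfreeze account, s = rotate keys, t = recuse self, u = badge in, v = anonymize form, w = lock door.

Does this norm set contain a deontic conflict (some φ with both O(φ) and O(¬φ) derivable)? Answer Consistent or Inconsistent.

Consistent

Premise 11 is O(not d → q); even if O(q) held, inferring O(not d) would be affirming the consequent — invalid.
So O(not d) is not derivable, and the apparent clash with O(d) does not arise.
A world satisfying every obligation exists (e.g. d=true, h=false, k=true, p=true, q=true, r=true, s=false, t=true, u=false, v=false, w=false); no atom is both obligatory and forbidden, so the set is consistent.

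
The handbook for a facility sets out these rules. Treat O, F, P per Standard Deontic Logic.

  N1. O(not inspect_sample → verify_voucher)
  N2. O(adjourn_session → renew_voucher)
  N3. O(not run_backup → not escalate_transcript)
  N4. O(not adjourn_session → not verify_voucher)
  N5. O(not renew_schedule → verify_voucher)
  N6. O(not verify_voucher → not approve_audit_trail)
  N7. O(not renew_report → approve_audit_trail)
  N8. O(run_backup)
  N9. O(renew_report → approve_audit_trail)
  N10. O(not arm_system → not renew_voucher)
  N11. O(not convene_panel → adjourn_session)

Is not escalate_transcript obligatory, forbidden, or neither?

Premise 3 is O(not run_backup → not escalate_transcript), but O(not run_backup) is not derivable from the premises, so it does not yield O(not escalate_transcript).
No premise or chain of K-axiom applications forces O(not escalate_transcript), and none forces O(escalate_transcript). So not escalate_transcript is neither obligatory nor forbidden under these norms.

Neither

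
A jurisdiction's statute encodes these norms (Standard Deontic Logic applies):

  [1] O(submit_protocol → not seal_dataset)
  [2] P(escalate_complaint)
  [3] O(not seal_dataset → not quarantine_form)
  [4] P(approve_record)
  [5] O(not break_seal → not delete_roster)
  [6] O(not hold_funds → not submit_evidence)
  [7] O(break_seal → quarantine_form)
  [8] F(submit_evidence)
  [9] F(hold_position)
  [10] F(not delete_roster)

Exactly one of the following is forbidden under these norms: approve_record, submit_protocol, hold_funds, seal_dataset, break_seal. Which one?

submit_protocol

Premise 10 is F(not delete_roster), i.e. O(delete_roster).
Premise 5, O(not break_seal → not delete_roster), contraposes to O(delete_roster → break_seal); with O(delete_roster) we get O(break_seal).
Premise 7 is O(break_seal → quarantine_form); since O(break_seal), deontic closure gives O(quarantine_form).
Premise 3 is O(not seal_dataset → not quarantine_form); contrapositively O(quarantine_form → seal_dataset). Since O(quarantine_form) holds, K gives O(seal_dataset).
Premise 1, O(submit_protocol → not seal_dataset), contraposes to O(seal_dataset → not submit_protocol); with O(seal_dataset) we get O(not submit_protocol).
So O(not submit_protocol) holds, i.e. submit_protocol is forbidden. None of the other listed options is forbidden under the premises.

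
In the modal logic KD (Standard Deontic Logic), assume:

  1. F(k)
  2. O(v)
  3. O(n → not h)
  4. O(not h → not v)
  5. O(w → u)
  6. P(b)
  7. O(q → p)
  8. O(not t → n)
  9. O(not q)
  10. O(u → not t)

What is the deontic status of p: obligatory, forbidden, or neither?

Neither

Premise 7 is O(q → p), but O(q) is not derivable from the premises, so it does not yield O(p).
No premise or chain of K-axiom applications forces O(p), and none forces O(not p). So p is neither obligatory nor forbidden under these norms.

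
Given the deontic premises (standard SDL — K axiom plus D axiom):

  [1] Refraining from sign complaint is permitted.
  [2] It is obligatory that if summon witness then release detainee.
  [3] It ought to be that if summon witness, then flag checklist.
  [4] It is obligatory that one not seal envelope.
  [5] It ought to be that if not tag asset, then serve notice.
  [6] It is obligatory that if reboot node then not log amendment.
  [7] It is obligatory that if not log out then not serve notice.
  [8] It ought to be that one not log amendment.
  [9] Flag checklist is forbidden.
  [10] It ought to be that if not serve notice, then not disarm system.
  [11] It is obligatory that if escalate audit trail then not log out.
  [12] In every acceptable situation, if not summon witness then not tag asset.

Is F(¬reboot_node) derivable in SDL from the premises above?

Premise 6 is O(reboot_node → ¬log_amendment); even if O(¬log_amendment) held, inferring O(reboot_node) would be affirming the consequent — invalid.
No other premise forces O(reboot_node). An ideal world satisfying every premise can still have ¬reboot_node true, so F(¬reboot_node) is not derivable.

No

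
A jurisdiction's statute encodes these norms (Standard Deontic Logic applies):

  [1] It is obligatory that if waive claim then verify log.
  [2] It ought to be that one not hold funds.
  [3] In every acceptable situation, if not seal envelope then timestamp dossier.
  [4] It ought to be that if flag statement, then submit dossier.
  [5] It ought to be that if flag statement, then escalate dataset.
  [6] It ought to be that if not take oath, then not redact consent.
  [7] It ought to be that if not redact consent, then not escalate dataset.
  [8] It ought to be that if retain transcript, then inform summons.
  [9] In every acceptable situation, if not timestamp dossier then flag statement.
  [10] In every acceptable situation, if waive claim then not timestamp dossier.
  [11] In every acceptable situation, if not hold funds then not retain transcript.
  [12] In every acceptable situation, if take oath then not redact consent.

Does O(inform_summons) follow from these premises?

Premise 8 is O(retain_transcript → inform_summons), but O(retain_transcript) is not derivable from the premises, so it does not yield O(inform_summons).
No other premise forces O(inform_summons). An ideal world satisfying every premise can still have inform_summons false, so O(inform_summons) is not derivable.

No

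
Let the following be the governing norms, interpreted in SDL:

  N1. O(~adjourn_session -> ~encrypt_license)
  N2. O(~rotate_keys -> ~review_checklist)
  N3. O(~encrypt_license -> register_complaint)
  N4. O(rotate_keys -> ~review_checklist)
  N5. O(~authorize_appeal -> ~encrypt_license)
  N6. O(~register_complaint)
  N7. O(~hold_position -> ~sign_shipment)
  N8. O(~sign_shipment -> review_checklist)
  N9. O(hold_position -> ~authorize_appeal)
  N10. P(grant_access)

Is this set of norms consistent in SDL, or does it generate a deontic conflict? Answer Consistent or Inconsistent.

Premises 2 and 4 are O(~rotate_keys -> ~review_checklist) and O(rotate_keys -> ~review_checklist); every ideal world satisfies ~rotate_keys or rotate_keys, so in either case ~review_checklist holds — hence O(~review_checklist).
Premise 8, O(~sign_shipment -> review_checklist), contraposes to O(~review_checklist -> sign_shipment); with O(~review_checklist) we get O(sign_shipment).
Premise 7, O(~hold_position -> ~sign_shipment), contraposes to O(sign_shipment -> hold_position); with O(sign_shipment) we get O(hold_position).
Applying K to premise 9 (O(hold_position -> ~authorize_appeal)) and O(hold_position) yields O(~authorize_appeal).
Premise 5 is O(~authorize_appeal -> ~encrypt_license); since O(~authorize_appeal), deontic closure gives O(~encrypt_license).
With premise 3, O(~encrypt_license -> register_complaint), the K-axiom yields O(register_complaint).
Yet premise 6 states O(~register_complaint).
We now have both O(register_complaint) and O(~register_complaint) — register_complaint is simultaneously obligatory and forbidden, violating the D-axiom.

Inconsistent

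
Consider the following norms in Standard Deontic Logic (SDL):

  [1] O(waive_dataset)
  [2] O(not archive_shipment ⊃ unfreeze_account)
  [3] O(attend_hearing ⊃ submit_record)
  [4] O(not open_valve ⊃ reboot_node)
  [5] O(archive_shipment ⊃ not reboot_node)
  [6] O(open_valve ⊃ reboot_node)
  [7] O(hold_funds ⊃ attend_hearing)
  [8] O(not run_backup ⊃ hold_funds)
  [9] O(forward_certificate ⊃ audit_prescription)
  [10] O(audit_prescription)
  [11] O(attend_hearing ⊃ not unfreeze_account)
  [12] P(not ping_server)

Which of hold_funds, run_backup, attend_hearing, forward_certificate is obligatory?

Premises 4 and 6 are O(not open_valve ⊃ reboot_node) and O(open_valve ⊃ reboot_node); every ideal world satisfies not open_valve or open_valve, so in either case reboot_node holds — hence O(reboot_node).
Premise 5, O(archive_shipment ⊃ not reboot_node), contraposes to O(reboot_node ⊃ not archive_shipment); with O(reboot_node) we get O(not archive_shipment).
With premise 2, O(not archive_shipment ⊃ unfreeze_account), the K-axiom yields O(unfreeze_account).
Premise 11 is O(attend_hearing ⊃ not unfreeze_account); contrapositively O(unfreeze_account ⊃ not attend_hearing). Since O(unfreeze_account) holds, K gives O(not attend_hearing).
Premise 7, O(hold_funds ⊃ attend_hearing), contraposes to O(not attend_hearing ⊃ not hold_funds); with O(not attend_hearing) we get O(not hold_funds).
Premise 8 is O(not run_backup ⊃ hold_funds); contrapositively O(not hold_funds ⊃ run_backup). Since O(not hold_funds) holds, K gives O(run_backup).
So O(run_backup) holds — run_backup is obligatory. None of the other listed options is made obligatory by any chain of premises.

run_backup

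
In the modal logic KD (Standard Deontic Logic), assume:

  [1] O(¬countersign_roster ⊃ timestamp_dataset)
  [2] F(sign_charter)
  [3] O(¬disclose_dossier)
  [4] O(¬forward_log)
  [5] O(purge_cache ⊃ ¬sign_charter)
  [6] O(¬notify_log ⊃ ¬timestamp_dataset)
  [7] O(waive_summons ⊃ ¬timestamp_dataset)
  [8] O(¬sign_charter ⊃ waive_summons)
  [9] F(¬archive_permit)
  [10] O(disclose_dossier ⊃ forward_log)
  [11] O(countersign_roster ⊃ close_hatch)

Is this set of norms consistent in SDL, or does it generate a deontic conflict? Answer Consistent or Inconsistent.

Premise 10 is O(disclose_dossier ⊃ forward_log), but O(disclose_dossier) is not derivable from the premises, so it does not yield O(forward_log).
So O(forward_log) is not derivable, and the apparent clash with O(¬forward_log) does not arise.
A world satisfying every obligation exists (e.g. archive_permit=true, close_hatch=true, countersign_roster=true, disclose_dossier=false, forward_log=false, notify_log=false, purge_cache=false, sign_charter=false, timestamp_dataset=false, waive_summons=true); no atom is both obligatory and forbidden, so the set is consistent.

Consistent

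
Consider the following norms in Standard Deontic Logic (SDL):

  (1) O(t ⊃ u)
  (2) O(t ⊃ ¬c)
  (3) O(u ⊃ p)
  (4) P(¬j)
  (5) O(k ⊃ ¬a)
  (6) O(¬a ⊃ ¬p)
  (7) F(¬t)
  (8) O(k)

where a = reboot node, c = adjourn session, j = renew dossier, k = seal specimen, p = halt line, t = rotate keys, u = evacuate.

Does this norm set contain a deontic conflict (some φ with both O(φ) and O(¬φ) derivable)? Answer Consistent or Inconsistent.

Premise 8 gives O(k).
Applying K to premise 5 (O(k ⊃ ¬a)) and O(k) yields O(¬a).
Premise 6 is O(¬a ⊃ ¬p); since O(¬a), deontic closure gives O(¬p).
The contrapositive of premise 3 (O(u ⊃ p)) is O(¬p ⊃ ¬u), and O(¬p) is already established, so O(¬u).
Premise 1 is O(t ⊃ u); contrapositively O(¬u ⊃ ¬t). Since O(¬u) holds, K gives O(¬t).
However, F(¬t) at premise 7 amounts to O(t).
We now have both O(¬t) and O(t) — t is simultaneously obligatory and forbidden, violating the D-axiom.

Inconsistent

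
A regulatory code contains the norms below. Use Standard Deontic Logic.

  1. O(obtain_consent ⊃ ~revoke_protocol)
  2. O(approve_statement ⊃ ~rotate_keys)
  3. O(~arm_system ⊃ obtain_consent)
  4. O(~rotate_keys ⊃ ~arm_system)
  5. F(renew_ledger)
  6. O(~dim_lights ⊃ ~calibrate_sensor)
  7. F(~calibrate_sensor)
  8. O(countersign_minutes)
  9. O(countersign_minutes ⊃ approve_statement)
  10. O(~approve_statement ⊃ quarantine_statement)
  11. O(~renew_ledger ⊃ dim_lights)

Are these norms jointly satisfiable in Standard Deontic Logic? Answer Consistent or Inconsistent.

Premise 6 is O(~dim_lights ⊃ ~calibrate_sensor), but O(~dim_lights) is not derivable from the premises, so it does not yield O(~calibrate_sensor).
So O(~calibrate_sensor) is not derivable, and the apparent clash with O(calibrate_sensor) does not arise.
A world satisfying every obligation exists (e.g. approve_statement=true, arm_system=false, calibrate_sensor=true, countersign_minutes=true, dim_lights=true, obtain_consent=true, quarantine_statement=false, renew_ledger=false, revoke_protocol=false, rotate_keys=false); no atom is both obligatory and forbidden, so the set is consistent.

Consistent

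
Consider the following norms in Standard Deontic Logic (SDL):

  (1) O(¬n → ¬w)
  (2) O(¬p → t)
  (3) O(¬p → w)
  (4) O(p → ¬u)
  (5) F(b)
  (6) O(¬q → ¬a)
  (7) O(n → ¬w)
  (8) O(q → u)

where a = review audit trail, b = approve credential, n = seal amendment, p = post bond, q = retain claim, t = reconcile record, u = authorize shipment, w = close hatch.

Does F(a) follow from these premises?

Premises 1 and 7 cover both cases: O(¬n → ¬w) and O(n → ¬w). Since ¬n ∨ n is a tautology, O(¬w) follows.
Premise 3 is O(¬p → w); contrapositively O(¬w → p). Since O(¬w) holds, K gives O(p).
From O(p) and premise 4, O(p → ¬u), we obtain O(¬u).
Premise 8 is O(q → u); contrapositively O(¬u → ¬q). Since O(¬u) holds, K gives O(¬q).
Premise 6 is O(¬q → ¬a); since O(¬q), deontic closure gives O(¬a).
Premises 2, 5 do not contribute to this derivation.
So O(¬a) holds, i.e. F(a). The claim follows.

Yes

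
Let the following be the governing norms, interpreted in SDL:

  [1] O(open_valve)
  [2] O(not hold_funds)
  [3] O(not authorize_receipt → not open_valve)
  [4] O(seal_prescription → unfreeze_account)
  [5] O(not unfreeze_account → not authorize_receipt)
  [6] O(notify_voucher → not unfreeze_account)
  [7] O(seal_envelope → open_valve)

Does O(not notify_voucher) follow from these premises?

Premise 1 states O(open_valve) outright.
The contrapositive of premise 3 (O(not authorize_receipt → not open_valve)) is O(open_valve → authorize_receipt), and O(open_valve) is already established, so O(authorize_receipt).
Premise 5 is O(not unfreeze_account → not authorize_receipt); contrapositively O(authorize_receipt → unfreeze_account). Since O(authorize_receipt) holds, K gives O(unfreeze_account).
The contrapositive of premise 6 (O(notify_voucher → not unfreeze_account)) is O(unfreeze_account → not notify_voucher), and O(unfreeze_account) is already established, so O(not notify_voucher).
Premises 2, 4, 7 do not contribute to this derivation.
So O(not notify_voucher) follows.

Yes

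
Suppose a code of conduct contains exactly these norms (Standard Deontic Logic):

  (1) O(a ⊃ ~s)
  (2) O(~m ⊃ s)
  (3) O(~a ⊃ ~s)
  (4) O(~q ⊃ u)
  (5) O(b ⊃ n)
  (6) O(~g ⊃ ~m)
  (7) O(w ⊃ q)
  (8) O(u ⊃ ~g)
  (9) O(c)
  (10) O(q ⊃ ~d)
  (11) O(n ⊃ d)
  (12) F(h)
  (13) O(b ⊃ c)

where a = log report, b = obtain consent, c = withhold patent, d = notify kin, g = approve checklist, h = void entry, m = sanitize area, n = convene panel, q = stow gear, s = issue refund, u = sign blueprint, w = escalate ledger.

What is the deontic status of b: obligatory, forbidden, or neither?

Premises 1 and 3 are O(a ⊃ ~s) and O(~a ⊃ ~s); every ideal world satisfies a or ~a, so in either case ~s holds — hence O(~s).
Premise 2, O(~m ⊃ s), contraposes to O(~s ⊃ m); with O(~s) we get O(m).
Premise 6 is O(~g ⊃ ~m); contrapositively O(m ⊃ g). Since O(m) holds, K gives O(g).
Premise 8, O(u ⊃ ~g), contraposes to O(g ⊃ ~u); with O(g) we get O(~u).
Premise 4, O(~q ⊃ u), contraposes to O(~u ⊃ q); with O(~u) we get O(q).
From O(q) and premise 10, O(q ⊃ ~d), we obtain O(~d).
The contrapositive of premise 11 (O(n ⊃ d)) is O(~d ⊃ ~n), and O(~d) is already established, so O(~n).
Premise 5 is O(b ⊃ n); contrapositively O(~n ⊃ ~b). Since O(~n) holds, K gives O(~b).
Premises 7, 9, 12, 13 do not contribute to this derivation.
Thus O(~b), which is F(b): b is forbidden.

Forbidden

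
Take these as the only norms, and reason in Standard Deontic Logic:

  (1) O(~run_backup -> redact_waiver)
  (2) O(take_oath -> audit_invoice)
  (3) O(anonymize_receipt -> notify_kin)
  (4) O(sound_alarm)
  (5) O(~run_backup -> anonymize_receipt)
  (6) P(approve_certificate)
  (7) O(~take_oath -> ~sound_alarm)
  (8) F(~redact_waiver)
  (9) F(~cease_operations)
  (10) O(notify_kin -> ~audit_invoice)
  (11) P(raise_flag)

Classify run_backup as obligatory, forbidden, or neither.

Premise 4 gives O(sound_alarm).
Premise 7 is O(~take_oath -> ~sound_alarm); contrapositively O(sound_alarm -> take_oath). Since O(sound_alarm) holds, K gives O(take_oath).
Applying K to premise 2 (O(take_oath -> audit_invoice)) and O(take_oath) yields O(audit_invoice).
The contrapositive of premise 10 (O(notify_kin -> ~audit_invoice)) is O(audit_invoice -> ~notify_kin), and O(audit_invoice) is already established, so O(~notify_kin).
Premise 3 is O(anonymize_receipt -> notify_kin); contrapositively O(~notify_kin -> ~anonymize_receipt). Since O(~notify_kin) holds, K gives O(~anonymize_receipt).
Premise 5, O(~run_backup -> anonymize_receipt), contraposes to O(~anonymize_receipt -> run_backup); with O(~anonymize_receipt) we get O(run_backup).
Premises 1, 6, 8, 9, 11 do not contribute to this derivation.
Hence run_backup is obligatory.

Obligatory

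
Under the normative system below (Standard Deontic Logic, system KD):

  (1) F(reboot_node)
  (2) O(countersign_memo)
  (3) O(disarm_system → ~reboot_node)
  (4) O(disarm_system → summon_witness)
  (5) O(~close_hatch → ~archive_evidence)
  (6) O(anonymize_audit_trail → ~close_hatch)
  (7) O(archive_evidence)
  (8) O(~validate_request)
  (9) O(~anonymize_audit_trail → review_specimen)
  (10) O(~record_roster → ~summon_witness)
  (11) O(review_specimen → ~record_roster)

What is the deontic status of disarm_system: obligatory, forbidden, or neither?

Premise 7 states O(archive_evidence) outright.
The contrapositive of premise 5 (O(~close_hatch → ~archive_evidence)) is O(archive_evidence → close_hatch), and O(archive_evidence) is already established, so O(close_hatch).
Premise 6, O(anonymize_audit_trail → ~close_hatch), contraposes to O(close_hatch → ~anonymize_audit_trail); with O(close_hatch) we get O(~anonymize_audit_trail).
Applying K to premise 9 (O(~anonymize_audit_trail → review_specimen)) and O(~anonymize_audit_trail) yields O(review_specimen).
With premise 11, O(review_specimen → ~record_roster), the K-axiom yields O(~record_roster).
With premise 10, O(~record_roster → ~summon_witness), the K-axiom yields O(~summon_witness).
Premise 4 is O(disarm_system → summon_witness); contrapositively O(~summon_witness → ~disarm_system). Since O(~summon_witness) holds, K gives O(~disarm_system).
Premises 1, 2, 3, 8 do not contribute to this derivation.
Thus O(~disarm_system), which is F(disarm_system): disarm_system is forbidden.

Forbidden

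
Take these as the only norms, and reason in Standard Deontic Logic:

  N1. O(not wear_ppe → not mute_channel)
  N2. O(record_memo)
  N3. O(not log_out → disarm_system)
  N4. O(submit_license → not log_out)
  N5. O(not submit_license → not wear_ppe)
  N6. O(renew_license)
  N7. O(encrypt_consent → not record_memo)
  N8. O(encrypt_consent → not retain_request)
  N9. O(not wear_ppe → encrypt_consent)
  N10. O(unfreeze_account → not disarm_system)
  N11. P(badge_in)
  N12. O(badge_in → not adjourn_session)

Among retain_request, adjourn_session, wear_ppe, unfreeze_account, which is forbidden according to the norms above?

unfreeze_account

Premise 2 states O(record_memo) outright.
Premise 7 is O(encrypt_consent → not record_memo); contrapositively O(record_memo → not encrypt_consent). Since O(record_memo) holds, K gives O(not encrypt_consent).
Premise 9 is O(not wear_ppe → encrypt_consent); contrapositively O(not encrypt_consent → wear_ppe). Since O(not encrypt_consent) holds, K gives O(wear_ppe).
The contrapositive of premise 5 (O(not submit_license → not wear_ppe)) is O(wear_ppe → submit_license), and O(wear_ppe) is already established, so O(submit_license).
Applying K to premise 4 (O(submit_license → not log_out)) and O(submit_license) yields O(not log_out).
With premise 3, O(not log_out → disarm_system), the K-axiom yields O(disarm_system).
The contrapositive of premise 10 (O(unfreeze_account → not disarm_system)) is O(disarm_system → not unfreeze_account), and O(disarm_system) is already established, so O(not unfreeze_account).
So O(not unfreeze_account) holds, i.e. unfreeze_account is forbidden. None of the other listed options is forbidden under the premises.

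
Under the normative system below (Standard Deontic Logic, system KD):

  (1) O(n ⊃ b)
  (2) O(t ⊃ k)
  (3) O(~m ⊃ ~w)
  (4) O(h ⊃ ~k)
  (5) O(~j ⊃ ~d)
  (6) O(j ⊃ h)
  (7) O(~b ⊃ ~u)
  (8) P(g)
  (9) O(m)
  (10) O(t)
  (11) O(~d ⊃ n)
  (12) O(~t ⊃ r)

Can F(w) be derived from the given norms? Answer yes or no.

Premise 3 is O(~m ⊃ ~w), but O(~m) is not derivable from the premises, so it does not yield O(~w).
No other premise forces O(~w). An ideal world satisfying every premise can still have w true, so F(w) is not derivable.

No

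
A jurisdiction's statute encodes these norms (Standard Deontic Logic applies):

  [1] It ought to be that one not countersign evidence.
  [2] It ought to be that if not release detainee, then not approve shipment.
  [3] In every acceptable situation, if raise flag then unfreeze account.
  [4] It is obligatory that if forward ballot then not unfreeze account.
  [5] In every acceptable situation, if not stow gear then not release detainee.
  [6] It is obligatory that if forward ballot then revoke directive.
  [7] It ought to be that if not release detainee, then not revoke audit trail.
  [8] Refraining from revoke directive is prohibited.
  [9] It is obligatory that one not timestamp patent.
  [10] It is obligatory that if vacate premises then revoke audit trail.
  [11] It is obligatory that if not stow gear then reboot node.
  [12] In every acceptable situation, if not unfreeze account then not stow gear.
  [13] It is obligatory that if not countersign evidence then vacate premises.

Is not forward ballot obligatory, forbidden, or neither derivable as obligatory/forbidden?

Obligatory

From premise 1 we have O(¬countersign_evidence).
With premise 13, O(¬countersign_evidence → vacate_premises), the K-axiom yields O(vacate_premises).
Applying K to premise 10 (O(vacate_premises → revoke_audit_trail)) and O(vacate_premises) yields O(revoke_audit_trail).
The contrapositive of premise 7 (O(¬release_detainee → ¬revoke_audit_trail)) is O(revoke_audit_trail → release_detainee), and O(revoke_audit_trail) is already established, so O(release_detainee).
Premise 5 is O(¬stow_gear → ¬release_detainee); contrapositively O(release_detainee → stow_gear). Since O(release_detainee) holds, K gives O(stow_gear).
Premise 12, O(¬unfreeze_account → ¬stow_gear), contraposes to O(stow_gear → unfreeze_account); with O(stow_gear) we get O(unfreeze_account).
Premise 4, O(forward_ballot → ¬unfreeze_account), contraposes to O(unfreeze_account → ¬forward_ballot); with O(unfreeze_account) we get O(¬forward_ballot).
Premises 2, 3, 6, 8, 9, 11 do not contribute to this derivation.
Hence ¬forward_ballot is obligatory.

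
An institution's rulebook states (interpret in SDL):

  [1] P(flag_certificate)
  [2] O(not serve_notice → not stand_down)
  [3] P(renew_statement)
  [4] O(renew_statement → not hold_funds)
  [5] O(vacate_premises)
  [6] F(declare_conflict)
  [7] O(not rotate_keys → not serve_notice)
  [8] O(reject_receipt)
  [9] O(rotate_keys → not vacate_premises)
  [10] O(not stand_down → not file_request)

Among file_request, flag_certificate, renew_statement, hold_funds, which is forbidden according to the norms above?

file_request

Premise 5 gives O(vacate_premises).
Premise 9 is O(rotate_keys → not vacate_premises); contrapositively O(vacate_premises → not rotate_keys). Since O(vacate_premises) holds, K gives O(not rotate_keys).
Applying K to premise 7 (O(not rotate_keys → not serve_notice)) and O(not rotate_keys) yields O(not serve_notice).
With premise 2, O(not serve_notice → not stand_down), the K-axiom yields O(not stand_down).
With premise 10, O(not stand_down → not file_request), the K-axiom yields O(not file_request).
So O(not file_request) holds, i.e. file_request is forbidden. None of the other listed options is forbidden under the premises.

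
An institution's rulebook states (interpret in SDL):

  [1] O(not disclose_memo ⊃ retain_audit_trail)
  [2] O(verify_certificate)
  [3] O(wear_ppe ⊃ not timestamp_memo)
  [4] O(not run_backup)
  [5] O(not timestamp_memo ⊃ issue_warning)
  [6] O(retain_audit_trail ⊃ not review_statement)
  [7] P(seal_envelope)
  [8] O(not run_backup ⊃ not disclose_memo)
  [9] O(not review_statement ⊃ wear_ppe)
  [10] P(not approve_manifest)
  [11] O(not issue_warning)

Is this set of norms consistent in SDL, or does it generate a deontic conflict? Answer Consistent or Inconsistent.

Inconsistent

Premise 11 gives O(not issue_warning).
Premise 5 is O(not timestamp_memo ⊃ issue_warning); contrapositively O(not issue_warning ⊃ timestamp_memo). Since O(not issue_warning) holds, K gives O(timestamp_memo).
Premise 3 is O(wear_ppe ⊃ not timestamp_memo); contrapositively O(timestamp_memo ⊃ not wear_ppe). Since O(timestamp_memo) holds, K gives O(not wear_ppe).
Premise 9, O(not review_statement ⊃ wear_ppe), contraposes to O(not wear_ppe ⊃ review_statement); with O(not wear_ppe) we get O(review_statement).
The contrapositive of premise 6 (O(retain_audit_trail ⊃ not review_statement)) is O(review_statement ⊃ not retain_audit_trail), and O(review_statement) is already established, so O(not retain_audit_trail).
The contrapositive of premise 1 (O(not disclose_memo ⊃ retain_audit_trail)) is O(not retain_audit_trail ⊃ disclose_memo), and O(not retain_audit_trail) is already established, so O(disclose_memo).
Premise 8, O(not run_backup ⊃ not disclose_memo), contraposes to O(disclose_memo ⊃ run_backup); with O(disclose_memo) we get O(run_backup).
However, premise 4 gives O(not run_backup).
We now have both O(run_backup) and O(not run_backup) — run_backup is simultaneously obligatory and forbidden, violating the D-axiom.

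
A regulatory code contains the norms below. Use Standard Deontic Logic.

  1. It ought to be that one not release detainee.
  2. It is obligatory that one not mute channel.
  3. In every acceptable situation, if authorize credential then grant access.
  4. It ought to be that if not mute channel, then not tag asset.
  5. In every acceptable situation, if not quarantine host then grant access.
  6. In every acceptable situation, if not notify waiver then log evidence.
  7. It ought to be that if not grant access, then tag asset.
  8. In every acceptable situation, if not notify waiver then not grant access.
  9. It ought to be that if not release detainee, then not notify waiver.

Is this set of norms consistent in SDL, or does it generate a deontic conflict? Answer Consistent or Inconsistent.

Inconsistent

From premise 2 we have O(¬mute_channel).
Premise 4 is O(¬mute_channel → ¬tag_asset); since O(¬mute_channel), deontic closure gives O(¬tag_asset).
Premise 7, O(¬grant_access → tag_asset), contraposes to O(¬tag_asset → grant_access); with O(¬tag_asset) we get O(grant_access).
Premise 8 is O(¬notify_waiver → ¬grant_access); contrapositively O(grant_access → notify_waiver). Since O(grant_access) holds, K gives O(notify_waiver).
Premise 9, O(¬release_detainee → ¬notify_waiver), contraposes to O(notify_waiver → release_detainee); with O(notify_waiver) we get O(release_detainee).
Yet premise 1 states O(¬release_detainee).
We now have both O(release_detainee) and O(¬release_detainee) — release_detainee is simultaneously obligatory and forbidden, violating the D-axiom.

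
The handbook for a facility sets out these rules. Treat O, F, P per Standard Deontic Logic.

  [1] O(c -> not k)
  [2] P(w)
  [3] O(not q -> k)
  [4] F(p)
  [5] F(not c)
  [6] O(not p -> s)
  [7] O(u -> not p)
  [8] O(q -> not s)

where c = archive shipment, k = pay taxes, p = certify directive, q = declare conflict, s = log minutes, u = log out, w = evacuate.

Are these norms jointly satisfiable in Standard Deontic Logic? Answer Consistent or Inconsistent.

Inconsistent

F(p) at premise 4 means O(not p).
From O(not p) and premise 6, O(not p -> s), we obtain O(s).
Premise 8 is O(q -> not s); contrapositively O(s -> not q). Since O(s) holds, K gives O(not q).
Premise 3 is O(not q -> k); since O(not q), deontic closure gives O(k).
Premise 1 is O(c -> not k); contrapositively O(k -> not c). Since O(k) holds, K gives O(not c).
Yet premise 5 is F(not c), i.e. O(c).
We now have both O(not c) and O(c) — c is simultaneously obligatory and forbidden, violating the D-axiom.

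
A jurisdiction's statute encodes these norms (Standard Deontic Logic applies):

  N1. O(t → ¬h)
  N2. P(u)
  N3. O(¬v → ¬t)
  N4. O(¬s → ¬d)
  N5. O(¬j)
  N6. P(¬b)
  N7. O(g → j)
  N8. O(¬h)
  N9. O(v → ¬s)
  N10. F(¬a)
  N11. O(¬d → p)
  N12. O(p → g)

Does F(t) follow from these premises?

Premise 5 gives O(¬j).
The contrapositive of premise 7 (O(g → j)) is O(¬j → ¬g), and O(¬j) is already established, so O(¬g).
Premise 12, O(p → g), contraposes to O(¬g → ¬p); with O(¬g) we get O(¬p).
Premise 11 is O(¬d → p); contrapositively O(¬p → d). Since O(¬p) holds, K gives O(d).
The contrapositive of premise 4 (O(¬s → ¬d)) is O(d → s), and O(d) is already established, so O(s).
Premise 9 is O(v → ¬s); contrapositively O(s → ¬v). Since O(s) holds, K gives O(¬v).
Premise 3 is O(¬v → ¬t); since O(¬v), deontic closure gives O(¬t).
Premises 1, 2, 6, 8, 10 do not contribute to this derivation.
So O(¬t) holds, i.e. F(t). The claim follows.

Yes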